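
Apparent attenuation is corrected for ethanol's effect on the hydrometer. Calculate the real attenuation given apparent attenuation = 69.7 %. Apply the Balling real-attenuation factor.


RA = AA · 0.8192
RA = 69.7 · 0.8192

57.0982 %


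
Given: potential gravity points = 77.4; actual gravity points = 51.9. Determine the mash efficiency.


efficiency = actual / potential × 100
efficiency = 51.9 / 77.4 × 100

67.0543 %


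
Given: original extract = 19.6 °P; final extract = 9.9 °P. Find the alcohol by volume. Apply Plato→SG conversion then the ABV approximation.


SG = 259/(259 − P);  ABV = (OG − FG)·131.25
OG = 259/(259 − 19.6) = 1.0819
FG = 259/(259 − 9.9) = 1.0397
ABV = (1.0819 − 1.0397)·131.25

5.5293 % ABV


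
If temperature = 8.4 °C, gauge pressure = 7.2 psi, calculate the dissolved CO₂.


vols = (P + 14.695)·(0.01821 + 0.09011·e^(−0.04·T))
vols = (7.2 + 14.695)·(0.01821 + 0.09011·e^(−0.04·8.4))

1.8086 volumes


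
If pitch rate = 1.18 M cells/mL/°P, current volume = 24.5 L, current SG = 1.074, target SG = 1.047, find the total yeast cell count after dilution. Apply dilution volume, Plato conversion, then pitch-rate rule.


V_w = V·((SG_c−1)/(SG_t−1)−1);  °P = 259 − 259/SG_t;  cells = rate·(V+V_w)·°P
V_w = 24.5·((1.074−1)/(1.047−1)−1) = 14.0745
V_final = 24.5 + 14.0745 = 38.5745
°P = 259 − 259/1.047 = 11.6266
cells = 1.18·38.5745·11.6266

529.2159 billion cells


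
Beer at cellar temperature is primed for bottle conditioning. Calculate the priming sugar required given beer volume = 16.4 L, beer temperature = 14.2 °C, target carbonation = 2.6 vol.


residual = 14.695·(0.01821 + 0.09011·e^(−0.04·T));  sugar = (target − residual)·4.0·V
residual = 14.695·(0.01821 + 0.09011·e^(−0.04·14.2)) = 1.0179
sugar = (2.6 − 1.0179)·4.0·16.4

103.7828 g


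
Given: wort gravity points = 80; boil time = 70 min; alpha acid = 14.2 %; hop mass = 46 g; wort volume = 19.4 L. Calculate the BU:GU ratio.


U = 1.65·0.000125^(GP/1000)·(1−e^(−0.04t))/4.15;  IBU = (α/100)·m·U·1000/V;  BU:GU = IBU/GP
U = 1.65·0.000125^(80/1000)·(1−e^(−0.04·70))/4.15 = 0.1819
IBU = (14.2/100)·46·0.1819·1000/19.4 = 61.2613
BU:GU = 61.2613/80

0.7658


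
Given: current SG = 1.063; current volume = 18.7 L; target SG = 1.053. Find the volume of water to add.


V_water = V·((SG_curr − 1)/(SG_target − 1) − 1)
V_water = 18.7·((1.063 − 1)/(1.053 − 1) − 1)

3.5283 L


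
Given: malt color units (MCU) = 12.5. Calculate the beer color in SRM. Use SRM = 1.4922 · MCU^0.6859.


SRM = 1.4922 · 12.5^0.6859

8.4372 SRM


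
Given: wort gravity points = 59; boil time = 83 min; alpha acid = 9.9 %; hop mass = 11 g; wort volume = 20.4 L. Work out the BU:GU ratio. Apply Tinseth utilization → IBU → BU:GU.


U = 1.65·0.000125^(GP/1000)·(1−e^(−0.04t))/4.15;  IBU = (α/100)·m·U·1000/V;  BU:GU = IBU/GP
U = 1.65·0.000125^(59/1000)·(1−e^(−0.04·83))/4.15 = 0.2255
IBU = (9.9/100)·11·0.2255·1000/20.4 = 12.0381
BU:GU = 12.0381/59

0.2040


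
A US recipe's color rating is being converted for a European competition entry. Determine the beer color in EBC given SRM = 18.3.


EBC = SRM · 1.97
EBC = 18.3 · 1.97

36.0510 EBC


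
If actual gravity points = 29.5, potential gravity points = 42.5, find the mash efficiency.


efficiency = actual / potential × 100
efficiency = 29.5 / 42.5 × 100

69.4118 %


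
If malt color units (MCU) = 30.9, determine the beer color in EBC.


SRM = 1.4922·MCU^0.6859;  EBC = SRM·1.97
SRM = 1.4922·30.9^0.6859 = 15.6960
EBC = 15.6960·1.97

30.9212 EBC


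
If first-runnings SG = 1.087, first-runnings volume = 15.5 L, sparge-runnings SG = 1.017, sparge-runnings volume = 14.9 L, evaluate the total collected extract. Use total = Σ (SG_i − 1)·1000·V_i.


first = (1.087 − 1)·1000·15.5 = 1348.5000
sparge = (1.017 − 1)·1000·14.9 = 253.3000
total = 1348.5000 + 253.3000

1601.8000 gravity·L


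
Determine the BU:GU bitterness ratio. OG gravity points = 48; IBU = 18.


BU:GU = IBU / OG_points
BU:GU = 18 / 48

0.3750


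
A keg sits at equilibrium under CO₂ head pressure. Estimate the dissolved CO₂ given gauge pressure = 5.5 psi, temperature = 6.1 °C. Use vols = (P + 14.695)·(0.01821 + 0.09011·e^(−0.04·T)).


vols = (5.5 + 14.695)·(0.01821 + 0.09011·e^(−0.04·6.1))

1.7935 volumes


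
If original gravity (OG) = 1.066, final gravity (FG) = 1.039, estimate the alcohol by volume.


ABV = (OG − FG) · 131.25
ABV = (1.066 − 1.039) · 131.25

3.5438 % ABV


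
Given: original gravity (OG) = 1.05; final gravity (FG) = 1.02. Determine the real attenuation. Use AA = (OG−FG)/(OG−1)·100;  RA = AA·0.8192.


AA = (1.05 − 1.02)/(1.05 − 1)·100 = 60.0000
RA = 60.0000·0.8192

49.1520 %


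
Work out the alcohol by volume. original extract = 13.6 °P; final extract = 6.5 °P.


SG = 259/(259 − P);  ABV = (OG − FG)·131.25
OG = 259/(259 − 13.6) = 1.0554
FG = 259/(259 − 6.5) = 1.0257
ABV = (1.0554 − 1.0257)·131.25

3.8951 % ABV


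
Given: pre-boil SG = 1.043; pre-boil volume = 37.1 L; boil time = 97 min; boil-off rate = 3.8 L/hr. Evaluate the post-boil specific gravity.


V_post = V_pre − rate·(t/60);  SG_post = 1 + (SG_pre−1)·V_pre/V_post
V_post = 37.1 − 3.8·(97/60) = 30.9567
SG_post = 1 + (1.043 − 1)·37.1/30.9567

1.0515


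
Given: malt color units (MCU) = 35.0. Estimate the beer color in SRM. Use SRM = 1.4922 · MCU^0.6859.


SRM = 1.4922 · 35.0^0.6859

17.0963 SRM


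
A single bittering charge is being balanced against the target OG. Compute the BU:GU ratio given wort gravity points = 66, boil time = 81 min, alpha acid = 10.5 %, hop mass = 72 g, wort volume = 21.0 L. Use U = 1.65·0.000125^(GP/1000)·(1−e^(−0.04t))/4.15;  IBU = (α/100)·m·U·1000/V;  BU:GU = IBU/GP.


U = 1.65·0.000125^(66/1000)·(1−e^(−0.04·81))/4.15 = 0.2111
IBU = (10.5/100)·72·0.2111·1000/21.0 = 75.9948
BU:GU = 75.9948/66

1.1514


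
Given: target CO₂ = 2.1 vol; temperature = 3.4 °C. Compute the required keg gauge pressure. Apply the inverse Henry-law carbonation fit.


psi = vols/(0.01821 + 0.09011·e^(−0.04·T)) − 14.695
psi = 2.1/(0.01821 + 0.09011·e^(−0.04·3.4)) − 14.695

6.9854 psi


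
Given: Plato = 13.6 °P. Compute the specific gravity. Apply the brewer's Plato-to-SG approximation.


SG = 259/(259 − P)
SG = 259/(259 − 13.6)

1.0554


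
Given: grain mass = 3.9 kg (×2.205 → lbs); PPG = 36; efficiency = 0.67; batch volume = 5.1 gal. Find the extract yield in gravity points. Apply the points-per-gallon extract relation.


points = lbs × PPG × eff / vol
lbs = 3.9 × 2.205 = 8.5995
points = 8.5995 × 36 × 0.67 / 5.1

40.6706 points


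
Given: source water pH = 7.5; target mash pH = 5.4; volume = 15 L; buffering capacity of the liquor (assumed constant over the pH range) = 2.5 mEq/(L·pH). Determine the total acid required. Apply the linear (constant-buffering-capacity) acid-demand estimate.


acid = buffering capacity · (pH_source − pH_target) · V
acid = 2.5 · (7.5 − 5.4) · 15

78.7500 mEq


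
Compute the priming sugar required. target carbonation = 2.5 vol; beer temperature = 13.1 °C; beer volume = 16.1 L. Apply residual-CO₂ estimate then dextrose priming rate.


residual = 14.695·(0.01821 + 0.09011·e^(−0.04·T));  sugar = (target − residual)·4.0·V
residual = 14.695·(0.01821 + 0.09011·e^(−0.04·13.1)) = 1.0517
sugar = (2.5 − 1.0517)·4.0·16.1

93.2707 g


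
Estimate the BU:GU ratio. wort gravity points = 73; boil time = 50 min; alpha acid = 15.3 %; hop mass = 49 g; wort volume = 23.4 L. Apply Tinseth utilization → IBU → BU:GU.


U = 1.65·0.000125^(GP/1000)·(1−e^(−0.04t))/4.15;  IBU = (α/100)·m·U·1000/V;  BU:GU = IBU/GP
U = 1.65·0.000125^(73/1000)·(1−e^(−0.04·50))/4.15 = 0.1784
IBU = (15.3/100)·49·0.1784·1000/23.4 = 57.1518
BU:GU = 57.1518/73

0.7829


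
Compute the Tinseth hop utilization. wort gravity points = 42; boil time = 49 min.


U = 1.65·0.000125^(GP/1000) · (1 − e^(−0.04·t))/4.15
bigness = 1.65·0.000125^(42/1000) = 1.1312
boil_factor = (1 − e^(−0.04·49))/4.15 = 0.2070
U = 1.1312 · 0.2070

0.2342


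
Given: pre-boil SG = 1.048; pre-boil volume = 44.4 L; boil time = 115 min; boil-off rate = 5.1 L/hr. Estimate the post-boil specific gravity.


V_post = V_pre − rate·(t/60);  SG_post = 1 + (SG_pre−1)·V_pre/V_post
V_post = 44.4 − 5.1·(115/60) = 34.6250
SG_post = 1 + (1.048 − 1)·44.4/34.6250

1.0616


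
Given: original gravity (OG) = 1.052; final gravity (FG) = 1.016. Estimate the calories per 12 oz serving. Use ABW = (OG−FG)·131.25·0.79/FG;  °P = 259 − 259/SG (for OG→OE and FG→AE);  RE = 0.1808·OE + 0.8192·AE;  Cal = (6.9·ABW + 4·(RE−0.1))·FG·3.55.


ABW = (1.052 − 1.016)·131.25·0.79/1.016 = 3.6740
OE = 259 − 259/1.052 = 12.8023 °P
AE = 259 − 259/1.016 = 4.0787 °P
RE = 0.1808·12.8023 + 0.8192·4.0787 = 5.6560 °P
Cal = (6.9·3.6740 + 4·(5.6560−0.1))·1.016·3.55

171.5906 kcal


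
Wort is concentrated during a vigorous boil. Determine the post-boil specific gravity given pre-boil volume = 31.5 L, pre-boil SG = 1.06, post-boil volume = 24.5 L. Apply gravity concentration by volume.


SG_post = 1 + (SG_pre − 1)·V_pre/V_post
pts_pre = (1.06 − 1)·1000 = 60.0000
pts_post = 60.0000·31.5/24.5 = 77.1429
SG_post = 1 + 77.1429/1000

1.0771


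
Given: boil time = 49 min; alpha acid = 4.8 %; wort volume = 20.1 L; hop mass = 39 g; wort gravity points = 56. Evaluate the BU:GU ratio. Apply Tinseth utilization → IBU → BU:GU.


U = 1.65·0.000125^(GP/1000)·(1−e^(−0.04t))/4.15;  IBU = (α/100)·m·U·1000/V;  BU:GU = IBU/GP
U = 1.65·0.000125^(56/1000)·(1−e^(−0.04·49))/4.15 = 0.2065
IBU = (4.8/100)·39·0.2065·1000/20.1 = 19.2326
BU:GU = 19.2326/56

0.3434


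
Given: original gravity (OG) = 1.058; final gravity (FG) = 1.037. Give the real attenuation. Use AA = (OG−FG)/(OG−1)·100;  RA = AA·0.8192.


AA = (1.058 − 1.037)/(1.058 − 1)·100 = 36.2069
RA = 36.2069·0.8192

29.6607 %


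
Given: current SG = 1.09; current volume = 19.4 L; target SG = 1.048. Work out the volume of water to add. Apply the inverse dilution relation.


V_water = V·((SG_curr − 1)/(SG_target − 1) − 1)
V_water = 19.4·((1.09 − 1)/(1.048 − 1) − 1)

16.9750 L


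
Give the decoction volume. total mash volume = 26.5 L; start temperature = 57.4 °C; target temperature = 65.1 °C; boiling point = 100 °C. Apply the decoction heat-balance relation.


V_dec = V_total·(T_target − T_start)/(T_boil − T_start)
V_dec = 26.5·(65.1 − 57.4)/(100 − 57.4)

4.7899 L


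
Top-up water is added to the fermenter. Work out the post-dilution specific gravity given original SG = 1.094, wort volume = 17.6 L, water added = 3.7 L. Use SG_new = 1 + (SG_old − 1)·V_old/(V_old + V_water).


pts = (1.094 − 1)·1000·17.6/(17.6 + 3.7) = 77.6714
SG_new = 1 + 77.6714/1000

1.0777


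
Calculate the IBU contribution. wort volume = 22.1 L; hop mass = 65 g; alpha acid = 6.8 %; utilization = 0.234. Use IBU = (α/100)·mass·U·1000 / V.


IBU = (6.8/100)·65·0.234·1000 / 22.1

46.8000 IBU


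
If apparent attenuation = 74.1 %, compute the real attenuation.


RA = AA · 0.8192
RA = 74.1 · 0.8192

60.7027 %


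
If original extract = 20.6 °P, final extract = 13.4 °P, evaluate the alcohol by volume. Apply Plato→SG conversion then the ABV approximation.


SG = 259/(259 − P);  ABV = (OG − FG)·131.25
OG = 259/(259 − 20.6) = 1.0864
FG = 259/(259 − 13.4) = 1.0546
ABV = (1.0864 − 1.0546)·131.25

4.1802 % ABV


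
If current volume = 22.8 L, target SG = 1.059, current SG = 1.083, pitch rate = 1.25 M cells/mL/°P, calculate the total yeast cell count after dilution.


V_w = V·((SG_c−1)/(SG_t−1)−1);  °P = 259 − 259/SG_t;  cells = rate·(V+V_w)·°P
V_w = 22.8·((1.083−1)/(1.059−1)−1) = 9.2746
V_final = 22.8 + 9.2746 = 32.0746
°P = 259 − 259/1.059 = 14.4297
cells = 1.25·32.0746·14.4297

578.5312 billion cells


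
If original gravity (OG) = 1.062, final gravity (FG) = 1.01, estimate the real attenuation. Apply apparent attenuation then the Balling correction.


AA = (OG−FG)/(OG−1)·100;  RA = AA·0.8192
AA = (1.062 − 1.01)/(1.062 − 1)·100 = 83.8710
RA = 83.8710·0.8192

68.7071 %


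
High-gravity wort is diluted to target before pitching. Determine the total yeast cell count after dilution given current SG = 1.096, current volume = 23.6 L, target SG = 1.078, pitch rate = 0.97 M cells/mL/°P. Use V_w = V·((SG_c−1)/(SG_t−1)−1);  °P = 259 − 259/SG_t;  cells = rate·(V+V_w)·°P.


V_w = 23.6·((1.096−1)/(1.078−1)−1) = 5.4462
V_final = 23.6 + 5.4462 = 29.0462
°P = 259 − 259/1.078 = 18.7403
cells = 0.97·29.0462·18.7403

528.0025 billion cells


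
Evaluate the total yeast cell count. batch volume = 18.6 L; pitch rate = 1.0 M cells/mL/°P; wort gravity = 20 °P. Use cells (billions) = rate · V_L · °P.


cells = 1.0 · 18.6 · 20

372.0000 billion cells


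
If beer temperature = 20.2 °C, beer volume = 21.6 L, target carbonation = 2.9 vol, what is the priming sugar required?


residual = 14.695·(0.01821 + 0.09011·e^(−0.04·T));  sugar = (target − residual)·4.0·V
residual = 14.695·(0.01821 + 0.09011·e^(−0.04·20.2)) = 0.8578
sugar = (2.9 − 0.8578)·4.0·21.6

176.4425 g


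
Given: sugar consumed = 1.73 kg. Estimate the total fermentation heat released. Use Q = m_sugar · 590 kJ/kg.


Q = 1.73 · 590

1020.7000 kJ


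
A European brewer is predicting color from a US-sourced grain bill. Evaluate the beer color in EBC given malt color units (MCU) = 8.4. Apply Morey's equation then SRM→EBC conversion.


SRM = 1.4922·MCU^0.6859;  EBC = SRM·1.97
SRM = 1.4922·8.4^0.6859 = 6.4238
EBC = 6.4238·1.97

12.6548 EBC


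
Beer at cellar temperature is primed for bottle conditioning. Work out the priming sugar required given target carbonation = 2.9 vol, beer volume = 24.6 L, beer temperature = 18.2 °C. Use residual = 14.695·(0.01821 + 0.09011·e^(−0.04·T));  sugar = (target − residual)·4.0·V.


residual = 14.695·(0.01821 + 0.09011·e^(−0.04·18.2)) = 0.9070
sugar = (2.9 − 0.9070)·4.0·24.6

196.1111 g


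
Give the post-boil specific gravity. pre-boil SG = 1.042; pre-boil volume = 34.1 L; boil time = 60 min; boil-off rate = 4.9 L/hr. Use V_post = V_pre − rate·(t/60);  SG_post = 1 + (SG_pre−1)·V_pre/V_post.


V_post = 34.1 − 4.9·(60/60) = 29.2000
SG_post = 1 + (1.042 − 1)·34.1/29.2000

1.0490


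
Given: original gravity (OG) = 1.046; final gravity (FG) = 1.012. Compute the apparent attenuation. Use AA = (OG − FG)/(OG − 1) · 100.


AA = (1.046 − 1.012)/(1.046 − 1) · 100

73.9130 %


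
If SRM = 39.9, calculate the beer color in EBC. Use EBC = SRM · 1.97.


EBC = 39.9 · 1.97

78.6030 EBC


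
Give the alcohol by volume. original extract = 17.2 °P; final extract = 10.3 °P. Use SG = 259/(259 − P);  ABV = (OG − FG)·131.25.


OG = 259/(259 − 17.2) = 1.0711
FG = 259/(259 − 10.3) = 1.0414
ABV = (1.0711 − 1.0414)·131.25

3.9005 % ABV


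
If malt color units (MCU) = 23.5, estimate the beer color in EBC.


SRM = 1.4922·MCU^0.6859;  EBC = SRM·1.97
SRM = 1.4922·23.5^0.6859 = 13.0090
EBC = 13.0090·1.97

25.6276 EBC


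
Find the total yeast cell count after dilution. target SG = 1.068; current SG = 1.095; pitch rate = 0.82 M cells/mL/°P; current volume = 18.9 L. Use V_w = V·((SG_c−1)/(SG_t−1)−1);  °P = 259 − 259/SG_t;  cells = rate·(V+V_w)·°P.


V_w = 18.9·((1.095−1)/(1.068−1)−1) = 7.5044
V_final = 18.9 + 7.5044 = 26.4044
°P = 259 − 259/1.068 = 16.4906
cells = 0.82·26.4044·16.4906

357.0490 billion cells


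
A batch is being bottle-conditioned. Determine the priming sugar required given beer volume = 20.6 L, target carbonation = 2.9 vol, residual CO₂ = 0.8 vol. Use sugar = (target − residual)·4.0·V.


sugar = (2.9 − 0.8)·4.0·20.6

173.0400 g


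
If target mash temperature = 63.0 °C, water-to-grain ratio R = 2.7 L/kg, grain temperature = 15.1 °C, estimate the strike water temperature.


T_strike = (0.41/R)·(T_mash − T_grain) + T_mash
T_strike = (0.41/2.7)·(63.0 − 15.1) + 63.0

70.2737 °C


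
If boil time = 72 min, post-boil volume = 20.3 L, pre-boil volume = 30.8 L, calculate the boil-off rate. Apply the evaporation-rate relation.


rate = (V_pre − V_post) / (t_min/60)
rate = (30.8 − 20.3) / (72/60)

8.7500 L/hr


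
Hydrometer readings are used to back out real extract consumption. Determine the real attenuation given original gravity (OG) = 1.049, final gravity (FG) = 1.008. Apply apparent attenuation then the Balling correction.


AA = (OG−FG)/(OG−1)·100;  RA = AA·0.8192
AA = (1.049 − 1.008)/(1.049 − 1)·100 = 83.6735
RA = 83.6735·0.8192

68.5453 %


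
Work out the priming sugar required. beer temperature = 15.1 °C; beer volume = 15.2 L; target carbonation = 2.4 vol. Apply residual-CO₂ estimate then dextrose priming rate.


residual = 14.695·(0.01821 + 0.09011·e^(−0.04·T));  sugar = (target − residual)·4.0·V
residual = 14.695·(0.01821 + 0.09011·e^(−0.04·15.1)) = 0.9914
sugar = (2.4 − 0.9914)·4.0·15.2

85.6421 g


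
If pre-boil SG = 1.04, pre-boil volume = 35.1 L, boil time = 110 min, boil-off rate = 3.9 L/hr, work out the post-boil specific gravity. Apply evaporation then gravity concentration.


V_post = V_pre − rate·(t/60);  SG_post = 1 + (SG_pre−1)·V_pre/V_post
V_post = 35.1 − 3.9·(110/60) = 27.9500
SG_post = 1 + (1.04 − 1)·35.1/27.9500

1.0502


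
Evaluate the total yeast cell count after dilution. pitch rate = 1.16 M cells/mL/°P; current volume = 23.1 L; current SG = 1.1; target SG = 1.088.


V_w = V·((SG_c−1)/(SG_t−1)−1);  °P = 259 − 259/SG_t;  cells = rate·(V+V_w)·°P
V_w = 23.1·((1.1−1)/(1.088−1)−1) = 3.1500
V_final = 23.1 + 3.1500 = 26.2500
°P = 259 − 259/1.088 = 20.9485
cells = 1.16·26.2500·20.9485

637.8827 billion cells


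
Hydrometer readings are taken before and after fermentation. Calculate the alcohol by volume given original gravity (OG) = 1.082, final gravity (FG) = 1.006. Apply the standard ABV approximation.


ABV = (OG − FG) · 131.25
ABV = (1.082 − 1.006) · 131.25

9.9750 % ABV


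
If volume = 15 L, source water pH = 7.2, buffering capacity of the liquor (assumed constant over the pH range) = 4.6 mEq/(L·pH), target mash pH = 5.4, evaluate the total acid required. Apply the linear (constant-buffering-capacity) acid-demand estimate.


acid = buffering capacity · (pH_source − pH_target) · V
acid = 4.6 · (7.2 − 5.4) · 15

124.2000 mEq


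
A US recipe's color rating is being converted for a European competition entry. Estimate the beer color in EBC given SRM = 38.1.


EBC = SRM · 1.97
EBC = 38.1 · 1.97

75.0570 EBC


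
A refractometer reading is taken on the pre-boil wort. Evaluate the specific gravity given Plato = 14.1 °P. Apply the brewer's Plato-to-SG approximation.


SG = 259/(259 − P)
SG = 259/(259 − 14.1)

1.0576


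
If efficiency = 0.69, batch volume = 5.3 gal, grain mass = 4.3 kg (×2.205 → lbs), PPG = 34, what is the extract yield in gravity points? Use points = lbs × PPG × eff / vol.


lbs = 4.3 × 2.205 = 9.4815
points = 9.4815 × 34 × 0.69 / 5.3

41.9691 points


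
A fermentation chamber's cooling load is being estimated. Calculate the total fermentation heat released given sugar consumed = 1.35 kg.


Q = m_sugar · 590 kJ/kg
Q = 1.35 · 590

796.5000 kJ


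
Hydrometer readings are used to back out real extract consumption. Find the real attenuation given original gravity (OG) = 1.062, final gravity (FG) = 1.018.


AA = (OG−FG)/(OG−1)·100;  RA = AA·0.8192
AA = (1.062 − 1.018)/(1.062 − 1)·100 = 70.9677
RA = 70.9677·0.8192

58.1368 %


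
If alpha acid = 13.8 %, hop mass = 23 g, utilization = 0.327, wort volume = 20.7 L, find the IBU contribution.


IBU = (α/100)·mass·U·1000 / V
IBU = (13.8/100)·23·0.327·1000 / 20.7

50.1400 IBU


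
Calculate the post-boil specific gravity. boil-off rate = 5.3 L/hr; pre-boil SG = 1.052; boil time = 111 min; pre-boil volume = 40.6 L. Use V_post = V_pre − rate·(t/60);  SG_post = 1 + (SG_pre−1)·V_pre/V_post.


V_post = 40.6 − 5.3·(111/60) = 30.7950
SG_post = 1 + (1.052 − 1)·40.6/30.7950

1.0686


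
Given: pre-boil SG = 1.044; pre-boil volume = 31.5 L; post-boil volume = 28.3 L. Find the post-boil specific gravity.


SG_post = 1 + (SG_pre − 1)·V_pre/V_post
pts_pre = (1.044 − 1)·1000 = 44.0000
pts_post = 44.0000·31.5/28.3 = 48.9753
SG_post = 1 + 48.9753/1000

1.0490


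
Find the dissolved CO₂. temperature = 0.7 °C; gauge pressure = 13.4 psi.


vols = (P + 14.695)·(0.01821 + 0.09011·e^(−0.04·T))
vols = (13.4 + 14.695)·(0.01821 + 0.09011·e^(−0.04·0.7))

2.9733 volumes


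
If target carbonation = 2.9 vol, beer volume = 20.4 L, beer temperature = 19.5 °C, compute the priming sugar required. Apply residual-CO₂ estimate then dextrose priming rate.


residual = 14.695·(0.01821 + 0.09011·e^(−0.04·T));  sugar = (target − residual)·4.0·V
residual = 14.695·(0.01821 + 0.09011·e^(−0.04·19.5)) = 0.8746
sugar = (2.9 − 0.8746)·4.0·20.4

165.2725 g


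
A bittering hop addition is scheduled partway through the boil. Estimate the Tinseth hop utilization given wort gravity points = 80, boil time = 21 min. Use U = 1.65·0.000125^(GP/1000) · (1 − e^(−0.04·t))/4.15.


bigness = 1.65·0.000125^(80/1000) = 0.8040
boil_factor = (1 − e^(−0.04·21))/4.15 = 0.1369
U = 0.8040 · 0.1369

0.1101


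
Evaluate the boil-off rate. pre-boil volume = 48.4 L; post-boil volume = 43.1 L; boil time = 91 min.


rate = (V_pre − V_post) / (t_min/60)
rate = (48.4 − 43.1) / (91/60)

3.4945 L/hr


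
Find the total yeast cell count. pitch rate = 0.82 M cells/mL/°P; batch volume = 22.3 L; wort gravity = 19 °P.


cells (billions) = rate · V_L · °P
cells = 0.82 · 22.3 · 19

347.4340 billion cells


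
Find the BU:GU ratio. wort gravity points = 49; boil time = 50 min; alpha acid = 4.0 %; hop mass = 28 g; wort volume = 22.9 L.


U = 1.65·0.000125^(GP/1000)·(1−e^(−0.04t))/4.15;  IBU = (α/100)·m·U·1000/V;  BU:GU = IBU/GP
U = 1.65·0.000125^(49/1000)·(1−e^(−0.04·50))/4.15 = 0.2213
IBU = (4.0/100)·28·0.2213·1000/22.9 = 10.8247
BU:GU = 10.8247/49

0.2209


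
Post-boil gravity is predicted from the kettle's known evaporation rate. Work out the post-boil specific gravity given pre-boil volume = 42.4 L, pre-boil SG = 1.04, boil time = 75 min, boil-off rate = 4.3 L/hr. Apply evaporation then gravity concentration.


V_post = V_pre − rate·(t/60);  SG_post = 1 + (SG_pre−1)·V_pre/V_post
V_post = 42.4 − 4.3·(75/60) = 37.0250
SG_post = 1 + (1.04 − 1)·42.4/37.0250

1.0458


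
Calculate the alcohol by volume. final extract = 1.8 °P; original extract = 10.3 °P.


SG = 259/(259 − P);  ABV = (OG − FG)·131.25
OG = 259/(259 − 10.3) = 1.0414
FG = 259/(259 − 1.8) = 1.0070
ABV = (1.0414 − 1.0070)·131.25

4.5172 % ABV


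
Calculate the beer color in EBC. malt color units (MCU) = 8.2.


SRM = 1.4922·MCU^0.6859;  EBC = SRM·1.97
SRM = 1.4922·8.2^0.6859 = 6.3185
EBC = 6.3185·1.97

12.4474 EBC


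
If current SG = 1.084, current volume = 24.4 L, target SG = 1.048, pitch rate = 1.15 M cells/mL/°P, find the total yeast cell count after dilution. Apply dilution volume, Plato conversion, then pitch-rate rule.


V_w = V·((SG_c−1)/(SG_t−1)−1);  °P = 259 − 259/SG_t;  cells = rate·(V+V_w)·°P
V_w = 24.4·((1.084−1)/(1.048−1)−1) = 18.3000
V_final = 24.4 + 18.3000 = 42.7000
°P = 259 − 259/1.048 = 11.8626
cells = 1.15·42.7000·11.8626

582.5127 billion cells


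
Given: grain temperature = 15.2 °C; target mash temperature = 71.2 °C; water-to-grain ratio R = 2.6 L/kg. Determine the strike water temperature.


T_strike = (0.41/R)·(T_mash − T_grain) + T_mash
T_strike = (0.41/2.6)·(71.2 − 15.2) + 71.2

80.0308 °C


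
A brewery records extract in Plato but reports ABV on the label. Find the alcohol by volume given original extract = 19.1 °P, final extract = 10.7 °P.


SG = 259/(259 − P);  ABV = (OG − FG)·131.25
OG = 259/(259 − 19.1) = 1.0796
FG = 259/(259 − 10.7) = 1.0431
ABV = (1.0796 − 1.0431)·131.25

4.7937 % ABV


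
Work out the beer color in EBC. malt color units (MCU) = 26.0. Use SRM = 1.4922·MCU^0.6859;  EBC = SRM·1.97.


SRM = 1.4922·26.0^0.6859 = 13.9430
EBC = 13.9430·1.97

27.4678 EBC


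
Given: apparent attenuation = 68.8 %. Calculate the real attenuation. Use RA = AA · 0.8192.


RA = 68.8 · 0.8192

56.3610 %


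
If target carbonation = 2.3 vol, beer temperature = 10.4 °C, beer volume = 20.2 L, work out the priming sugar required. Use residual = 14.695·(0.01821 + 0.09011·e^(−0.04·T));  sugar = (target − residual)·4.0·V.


residual = 14.695·(0.01821 + 0.09011·e^(−0.04·10.4)) = 1.1411
sugar = (2.3 − 1.1411)·4.0·20.2

93.6373 g


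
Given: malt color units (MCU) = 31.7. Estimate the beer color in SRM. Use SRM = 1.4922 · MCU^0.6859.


SRM = 1.4922 · 31.7^0.6859

15.9736 SRM


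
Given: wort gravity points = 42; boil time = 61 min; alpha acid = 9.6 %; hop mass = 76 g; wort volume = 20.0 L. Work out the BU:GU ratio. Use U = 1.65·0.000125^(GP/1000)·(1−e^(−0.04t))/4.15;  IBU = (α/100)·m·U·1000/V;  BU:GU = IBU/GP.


U = 1.65·0.000125^(42/1000)·(1−e^(−0.04·61))/4.15 = 0.2488
IBU = (9.6/100)·76·0.2488·1000/20.0 = 90.7727
BU:GU = 90.7727/42

2.1613


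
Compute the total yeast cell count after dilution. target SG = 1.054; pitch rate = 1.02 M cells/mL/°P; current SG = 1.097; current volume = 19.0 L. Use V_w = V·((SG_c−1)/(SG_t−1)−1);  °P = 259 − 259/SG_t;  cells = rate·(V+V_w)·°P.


V_w = 19.0·((1.097−1)/(1.054−1)−1) = 15.1296
V_final = 19.0 + 15.1296 = 34.1296
°P = 259 − 259/1.054 = 13.2694
cells = 1.02·34.1296·13.2694

461.9390 billion cells


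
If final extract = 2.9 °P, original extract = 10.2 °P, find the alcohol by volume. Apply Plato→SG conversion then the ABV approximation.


SG = 259/(259 − P);  ABV = (OG − FG)·131.25
OG = 259/(259 − 10.2) = 1.0410
FG = 259/(259 − 2.9) = 1.0113
ABV = (1.0410 − 1.0113)·131.25

3.8946 % ABV


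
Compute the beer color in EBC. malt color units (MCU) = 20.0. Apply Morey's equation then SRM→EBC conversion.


SRM = 1.4922·MCU^0.6859;  EBC = SRM·1.97
SRM = 1.4922·20.0^0.6859 = 11.6467
EBC = 11.6467·1.97

22.9440 EBC


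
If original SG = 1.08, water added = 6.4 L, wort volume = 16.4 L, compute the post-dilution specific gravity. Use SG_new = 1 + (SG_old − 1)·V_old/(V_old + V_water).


pts = (1.08 − 1)·1000·16.4/(16.4 + 6.4) = 57.5439
SG_new = 1 + 57.5439/1000

1.0575


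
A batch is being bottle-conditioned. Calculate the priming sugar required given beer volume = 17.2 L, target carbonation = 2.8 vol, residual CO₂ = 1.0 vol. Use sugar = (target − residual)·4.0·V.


sugar = (2.8 − 1.0)·4.0·17.2

123.8400 g


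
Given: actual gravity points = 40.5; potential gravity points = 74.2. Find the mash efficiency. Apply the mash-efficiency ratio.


efficiency = actual / potential × 100
efficiency = 40.5 / 74.2 × 100

54.5822 %


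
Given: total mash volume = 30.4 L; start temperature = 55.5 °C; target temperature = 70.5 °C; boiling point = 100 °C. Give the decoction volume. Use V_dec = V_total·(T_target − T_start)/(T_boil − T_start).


V_dec = 30.4·(70.5 − 55.5)/(100 − 55.5)

10.2472 L


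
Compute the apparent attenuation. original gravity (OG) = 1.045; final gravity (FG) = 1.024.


AA = (OG − FG)/(OG − 1) · 100
AA = (1.045 − 1.024)/(1.045 − 1) · 100

46.6667 %


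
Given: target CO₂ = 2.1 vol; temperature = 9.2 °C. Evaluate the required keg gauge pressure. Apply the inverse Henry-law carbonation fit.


psi = vols/(0.01821 + 0.09011·e^(−0.04·T)) − 14.695
psi = 2.1/(0.01821 + 0.09011·e^(−0.04·9.2)) − 14.695

11.3671 psi


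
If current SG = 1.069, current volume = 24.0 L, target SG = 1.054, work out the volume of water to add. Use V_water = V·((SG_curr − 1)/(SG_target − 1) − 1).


V_water = 24.0·((1.069 − 1)/(1.054 − 1) − 1)

6.6667 L


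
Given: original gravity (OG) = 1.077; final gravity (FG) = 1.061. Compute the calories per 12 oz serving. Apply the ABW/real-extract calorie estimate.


ABW = (OG−FG)·131.25·0.79/FG;  °P = 259 − 259/SG (for OG→OE and FG→AE);  RE = 0.1808·OE + 0.8192·AE;  Cal = (6.9·ABW + 4·(RE−0.1))·FG·3.55
ABW = (1.077 − 1.061)·131.25·0.79/1.061 = 1.5636
OE = 259 − 259/1.077 = 18.5172 °P
AE = 259 − 259/1.061 = 14.8907 °P
RE = 0.1808·18.5172 + 0.8192·14.8907 = 15.5463 °P
Cal = (6.9·1.5636 + 4·(15.5463−0.1))·1.061·3.55

273.3549 kcal


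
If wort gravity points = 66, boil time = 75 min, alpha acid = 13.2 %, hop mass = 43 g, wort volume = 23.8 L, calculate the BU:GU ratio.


U = 1.65·0.000125^(GP/1000)·(1−e^(−0.04t))/4.15;  IBU = (α/100)·m·U·1000/V;  BU:GU = IBU/GP
U = 1.65·0.000125^(66/1000)·(1−e^(−0.04·75))/4.15 = 0.2088
IBU = (13.2/100)·43·0.2088·1000/23.8 = 49.7873
BU:GU = 49.7873/66

0.7544


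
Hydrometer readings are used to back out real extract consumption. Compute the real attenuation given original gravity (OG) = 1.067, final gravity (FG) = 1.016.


AA = (OG−FG)/(OG−1)·100;  RA = AA·0.8192
AA = (1.067 − 1.016)/(1.067 − 1)·100 = 76.1194
RA = 76.1194·0.8192

62.3570 %


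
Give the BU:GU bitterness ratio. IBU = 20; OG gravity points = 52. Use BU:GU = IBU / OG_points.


BU:GU = 20 / 52

0.3846


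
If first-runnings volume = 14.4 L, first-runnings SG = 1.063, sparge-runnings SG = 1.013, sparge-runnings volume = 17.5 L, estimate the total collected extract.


total = Σ (SG_i − 1)·1000·V_i
first = (1.063 − 1)·1000·14.4 = 907.2000
sparge = (1.013 − 1)·1000·17.5 = 227.5000
total = 907.2000 + 227.5000

1134.7000 gravity·L


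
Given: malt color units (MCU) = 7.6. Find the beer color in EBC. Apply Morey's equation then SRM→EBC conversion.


SRM = 1.4922·MCU^0.6859;  EBC = SRM·1.97
SRM = 1.4922·7.6^0.6859 = 5.9976
EBC = 5.9976·1.97

11.8153 EBC


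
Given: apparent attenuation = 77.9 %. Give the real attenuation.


RA = AA · 0.8192
RA = 77.9 · 0.8192

63.8157 %


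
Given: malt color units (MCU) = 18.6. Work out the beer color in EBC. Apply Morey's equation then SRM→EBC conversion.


SRM = 1.4922·MCU^0.6859;  EBC = SRM·1.97
SRM = 1.4922·18.6^0.6859 = 11.0812
EBC = 11.0812·1.97

21.8299 EBC


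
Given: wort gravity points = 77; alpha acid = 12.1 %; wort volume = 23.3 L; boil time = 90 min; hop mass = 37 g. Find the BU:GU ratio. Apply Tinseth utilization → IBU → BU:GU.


U = 1.65·0.000125^(GP/1000)·(1−e^(−0.04t))/4.15;  IBU = (α/100)·m·U·1000/V;  BU:GU = IBU/GP
U = 1.65·0.000125^(77/1000)·(1−e^(−0.04·90))/4.15 = 0.1936
IBU = (12.1/100)·37·0.1936·1000/23.3 = 37.1961
BU:GU = 37.1961/77

0.4831


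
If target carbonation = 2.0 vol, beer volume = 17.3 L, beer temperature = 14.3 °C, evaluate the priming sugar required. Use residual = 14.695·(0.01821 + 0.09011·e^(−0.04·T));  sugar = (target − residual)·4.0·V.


residual = 14.695·(0.01821 + 0.09011·e^(−0.04·14.3)) = 1.0149
sugar = (2.0 − 1.0149)·4.0·17.3

68.1655 g


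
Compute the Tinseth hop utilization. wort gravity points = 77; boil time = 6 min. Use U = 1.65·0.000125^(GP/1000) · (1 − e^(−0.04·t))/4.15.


bigness = 1.65·0.000125^(77/1000) = 0.8259
boil_factor = (1 − e^(−0.04·6))/4.15 = 0.0514
U = 0.8259 · 0.0514

0.0425


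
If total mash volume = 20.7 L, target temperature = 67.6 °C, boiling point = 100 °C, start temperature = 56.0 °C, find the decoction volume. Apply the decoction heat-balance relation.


V_dec = V_total·(T_target − T_start)/(T_boil − T_start)
V_dec = 20.7·(67.6 − 56.0)/(100 − 56.0)

5.4573 L


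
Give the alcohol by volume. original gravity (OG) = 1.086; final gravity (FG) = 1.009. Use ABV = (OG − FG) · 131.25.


ABV = (1.086 − 1.009) · 131.25

10.1063 % ABV


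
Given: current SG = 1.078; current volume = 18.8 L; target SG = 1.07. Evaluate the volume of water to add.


V_water = V·((SG_curr − 1)/(SG_target − 1) − 1)
V_water = 18.8·((1.078 − 1)/(1.07 − 1) − 1)

2.1486 L


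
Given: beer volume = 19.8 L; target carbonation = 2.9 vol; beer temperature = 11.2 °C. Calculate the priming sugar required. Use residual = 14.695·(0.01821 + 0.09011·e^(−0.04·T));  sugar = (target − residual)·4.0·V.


residual = 14.695·(0.01821 + 0.09011·e^(−0.04·11.2)) = 1.1136
sugar = (2.9 − 1.1136)·4.0·19.8

141.4819 g


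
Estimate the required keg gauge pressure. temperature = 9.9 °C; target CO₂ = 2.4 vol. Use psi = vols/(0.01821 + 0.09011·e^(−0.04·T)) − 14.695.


psi = 2.4/(0.01821 + 0.09011·e^(−0.04·9.9)) − 14.695

15.7408 psi


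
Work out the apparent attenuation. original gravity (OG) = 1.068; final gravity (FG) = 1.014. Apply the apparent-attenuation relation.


AA = (OG − FG)/(OG − 1) · 100
AA = (1.068 − 1.014)/(1.068 − 1) · 100

79.4118 %


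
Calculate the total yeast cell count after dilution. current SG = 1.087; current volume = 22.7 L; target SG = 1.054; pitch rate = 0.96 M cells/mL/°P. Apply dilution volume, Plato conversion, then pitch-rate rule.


V_w = V·((SG_c−1)/(SG_t−1)−1);  °P = 259 − 259/SG_t;  cells = rate·(V+V_w)·°P
V_w = 22.7·((1.087−1)/(1.054−1)−1) = 13.8722
V_final = 22.7 + 13.8722 = 36.5722
°P = 259 − 259/1.054 = 13.2694
cells = 0.96·36.5722·13.2694

465.8815 billion cells


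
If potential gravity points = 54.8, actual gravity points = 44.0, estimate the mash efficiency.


efficiency = actual / potential × 100
efficiency = 44.0 / 54.8 × 100

80.2920 %


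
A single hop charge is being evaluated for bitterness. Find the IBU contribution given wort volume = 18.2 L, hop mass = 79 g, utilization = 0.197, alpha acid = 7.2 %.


IBU = (α/100)·mass·U·1000 / V
IBU = (7.2/100)·79·0.197·1000 / 18.2

61.5679 IBU


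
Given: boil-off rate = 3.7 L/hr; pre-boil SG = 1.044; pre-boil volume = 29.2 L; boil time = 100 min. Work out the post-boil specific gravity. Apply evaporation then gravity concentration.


V_post = V_pre − rate·(t/60);  SG_post = 1 + (SG_pre−1)·V_pre/V_post
V_post = 29.2 − 3.7·(100/60) = 23.0333
SG_post = 1 + (1.044 − 1)·29.2/23.0333

1.0558


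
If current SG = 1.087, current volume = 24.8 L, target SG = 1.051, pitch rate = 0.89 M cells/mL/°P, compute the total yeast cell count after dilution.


V_w = V·((SG_c−1)/(SG_t−1)−1);  °P = 259 − 259/SG_t;  cells = rate·(V+V_w)·°P
V_w = 24.8·((1.087−1)/(1.051−1)−1) = 17.5059
V_final = 24.8 + 17.5059 = 42.3059
°P = 259 − 259/1.051 = 12.5680
cells = 0.89·42.3059·12.5680

473.2144 billion cells


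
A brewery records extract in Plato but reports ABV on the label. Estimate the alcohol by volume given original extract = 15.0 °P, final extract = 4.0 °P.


SG = 259/(259 − P);  ABV = (OG − FG)·131.25
OG = 259/(259 − 15.0) = 1.0615
FG = 259/(259 − 4.0) = 1.0157
ABV = (1.0615 − 1.0157)·131.25

6.0098 % ABV


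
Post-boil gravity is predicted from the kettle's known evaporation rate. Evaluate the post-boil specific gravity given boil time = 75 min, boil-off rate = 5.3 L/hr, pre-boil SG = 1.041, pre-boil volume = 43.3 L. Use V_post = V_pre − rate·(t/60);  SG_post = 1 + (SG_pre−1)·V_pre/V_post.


V_post = 43.3 − 5.3·(75/60) = 36.6750
SG_post = 1 + (1.041 − 1)·43.3/36.6750

1.0484


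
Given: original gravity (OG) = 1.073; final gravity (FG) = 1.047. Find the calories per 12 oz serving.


ABW = (OG−FG)·131.25·0.79/FG;  °P = 259 − 259/SG (for OG→OE and FG→AE);  RE = 0.1808·OE + 0.8192·AE;  Cal = (6.9·ABW + 4·(RE−0.1))·FG·3.55
ABW = (1.073 − 1.047)·131.25·0.79/1.047 = 2.5749
OE = 259 − 259/1.073 = 17.6207 °P
AE = 259 − 259/1.047 = 11.6266 °P
RE = 0.1808·17.6207 + 0.8192·11.6266 = 12.7103 °P
Cal = (6.9·2.5749 + 4·(12.7103−0.1))·1.047·3.55

253.5177 kcal


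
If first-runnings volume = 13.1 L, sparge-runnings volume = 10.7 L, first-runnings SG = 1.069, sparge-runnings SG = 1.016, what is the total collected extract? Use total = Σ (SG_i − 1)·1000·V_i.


first = (1.069 − 1)·1000·13.1 = 903.9000
sparge = (1.016 − 1)·1000·10.7 = 171.2000
total = 903.9000 + 171.2000

1075.1000 gravity·L


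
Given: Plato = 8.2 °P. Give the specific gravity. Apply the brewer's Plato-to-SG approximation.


SG = 259/(259 − P)
SG = 259/(259 − 8.2)

1.0327


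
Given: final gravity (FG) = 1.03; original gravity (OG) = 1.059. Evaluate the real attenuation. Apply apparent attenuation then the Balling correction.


AA = (OG−FG)/(OG−1)·100;  RA = AA·0.8192
AA = (1.059 − 1.03)/(1.059 − 1)·100 = 49.1525
RA = 49.1525·0.8192

40.2658 %


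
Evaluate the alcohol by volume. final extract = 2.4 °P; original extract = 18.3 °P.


SG = 259/(259 − P);  ABV = (OG − FG)·131.25
OG = 259/(259 − 18.3) = 1.0760
FG = 259/(259 − 2.4) = 1.0094
ABV = (1.0760 − 1.0094)·131.25

8.7511 % ABV


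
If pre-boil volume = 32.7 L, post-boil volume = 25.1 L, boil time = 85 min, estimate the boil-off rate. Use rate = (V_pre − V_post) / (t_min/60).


rate = (32.7 − 25.1) / (85/60)

5.3647 L/hr


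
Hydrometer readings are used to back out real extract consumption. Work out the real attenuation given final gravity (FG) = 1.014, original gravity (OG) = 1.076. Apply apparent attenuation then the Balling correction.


AA = (OG−FG)/(OG−1)·100;  RA = AA·0.8192
AA = (1.076 − 1.014)/(1.076 − 1)·100 = 81.5789
RA = 81.5789·0.8192

66.8295 %


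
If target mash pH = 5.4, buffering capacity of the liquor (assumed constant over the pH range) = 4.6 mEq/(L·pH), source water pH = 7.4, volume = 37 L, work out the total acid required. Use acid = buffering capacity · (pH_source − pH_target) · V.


acid = 4.6 · (7.4 − 5.4) · 37

340.4000 mEq


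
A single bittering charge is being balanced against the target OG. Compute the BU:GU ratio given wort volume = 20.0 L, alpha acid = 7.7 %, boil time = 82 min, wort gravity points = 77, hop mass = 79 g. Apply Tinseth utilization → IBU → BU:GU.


U = 1.65·0.000125^(GP/1000)·(1−e^(−0.04t))/4.15;  IBU = (α/100)·m·U·1000/V;  BU:GU = IBU/GP
U = 1.65·0.000125^(77/1000)·(1−e^(−0.04·82))/4.15 = 0.1915
IBU = (7.7/100)·79·0.1915·1000/20.0 = 58.2544
BU:GU = 58.2544/77

0.7566


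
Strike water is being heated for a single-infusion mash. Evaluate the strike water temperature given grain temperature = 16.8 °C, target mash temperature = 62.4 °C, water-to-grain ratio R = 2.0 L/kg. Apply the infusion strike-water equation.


T_strike = (0.41/R)·(T_mash − T_grain) + T_mash
T_strike = (0.41/2.0)·(62.4 − 16.8) + 62.4

71.7480 °C


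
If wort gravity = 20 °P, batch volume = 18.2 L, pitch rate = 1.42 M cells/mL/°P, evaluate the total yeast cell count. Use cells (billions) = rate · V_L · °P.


cells = 1.42 · 18.2 · 20

516.8800 billion cells


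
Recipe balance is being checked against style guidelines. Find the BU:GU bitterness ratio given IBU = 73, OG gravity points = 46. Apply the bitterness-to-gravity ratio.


BU:GU = IBU / OG_points
BU:GU = 73 / 46

1.5870


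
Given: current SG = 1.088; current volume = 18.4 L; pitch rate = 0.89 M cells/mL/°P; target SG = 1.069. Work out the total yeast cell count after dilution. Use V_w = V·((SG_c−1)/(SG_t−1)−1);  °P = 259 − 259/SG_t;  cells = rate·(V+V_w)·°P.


V_w = 18.4·((1.088−1)/(1.069−1)−1) = 5.0667
V_final = 18.4 + 5.0667 = 23.4667
°P = 259 − 259/1.069 = 16.7175
cells = 0.89·23.4667·16.7175

349.1504 billion cells
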